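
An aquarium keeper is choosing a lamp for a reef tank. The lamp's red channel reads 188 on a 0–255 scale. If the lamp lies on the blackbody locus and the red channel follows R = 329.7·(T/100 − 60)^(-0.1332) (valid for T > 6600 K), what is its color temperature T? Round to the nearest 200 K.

12800 K

(t − 60)^(-0.1332) = 188/329.7 = 0.57022.
t − 60 = 0.57022^(1/-0.1332) = 0.57022^(-7.508) = 67.848, so t = 127.848.
T = 100·t = 12785 K → 12800 K to the nearest 200 K.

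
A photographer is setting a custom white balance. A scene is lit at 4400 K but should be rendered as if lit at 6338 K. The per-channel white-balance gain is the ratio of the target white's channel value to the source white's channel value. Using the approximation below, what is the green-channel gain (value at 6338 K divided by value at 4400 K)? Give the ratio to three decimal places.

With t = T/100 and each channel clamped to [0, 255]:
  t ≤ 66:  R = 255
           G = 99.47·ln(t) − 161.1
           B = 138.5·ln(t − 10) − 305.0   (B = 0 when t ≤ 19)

1.169

At 4400 K (t = 44):
  G = 99.47·ln 44 − 161.1 = 99.47·3.7842 − 161.1 = 215.313.
At 6338 K (t = 63.38):
  G = 99.47·ln 63.38 − 161.1 = 99.47·4.1491 − 161.1 = 251.616.
Gain = 251.616 / 215.313 = 1.1686 → 1.169.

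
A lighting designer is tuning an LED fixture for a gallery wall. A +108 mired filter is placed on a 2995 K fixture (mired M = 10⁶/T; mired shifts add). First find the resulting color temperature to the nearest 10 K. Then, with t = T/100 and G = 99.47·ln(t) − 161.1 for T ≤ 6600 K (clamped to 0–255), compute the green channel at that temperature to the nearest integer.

M_in = 10⁶/2995 = 333.89; M_out = 333.89 + (+108) = 441.89.
T_out = 10⁶/441.89 = 2263.0 K → 2260 K; t = 22.6.
G = 99.47·ln 22.6 − 161.1 = 99.47·3.1179 − 161.1 = 149.042.
Rounded: 149.

149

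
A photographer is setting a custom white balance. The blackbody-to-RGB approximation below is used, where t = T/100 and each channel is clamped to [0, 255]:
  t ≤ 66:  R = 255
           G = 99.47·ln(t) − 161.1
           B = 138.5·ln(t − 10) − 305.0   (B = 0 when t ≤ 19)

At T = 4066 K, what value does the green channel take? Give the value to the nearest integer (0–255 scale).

t = 4066/100 = 40.66; the t ≤ 66 branch applies.
G = 99.47·ln 40.66 − 161.1 = 99.47·3.7052 − 161.1 = 207.461.
Rounded: 207.

207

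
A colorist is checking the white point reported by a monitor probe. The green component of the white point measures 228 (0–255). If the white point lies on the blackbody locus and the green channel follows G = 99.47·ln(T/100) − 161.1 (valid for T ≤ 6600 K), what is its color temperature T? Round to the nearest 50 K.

5000 K

ln t = (228 + 161.1) / 99.47 = 3.9117.
t = e^3.9117 = 49.985.
T = 100·t = 4999 K → 5000 K to the nearest 50 K.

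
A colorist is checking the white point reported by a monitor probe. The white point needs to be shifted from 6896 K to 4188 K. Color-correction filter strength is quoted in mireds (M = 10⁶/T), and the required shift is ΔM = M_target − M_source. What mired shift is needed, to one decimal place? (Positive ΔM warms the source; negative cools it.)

M_source = 10⁶/6896 = 145.012; M_target = 10⁶/4188 = 238.777.
ΔM = 238.777 − 145.012 = 93.766 → +93.8 mireds, a warming shift.

+93.8 mireds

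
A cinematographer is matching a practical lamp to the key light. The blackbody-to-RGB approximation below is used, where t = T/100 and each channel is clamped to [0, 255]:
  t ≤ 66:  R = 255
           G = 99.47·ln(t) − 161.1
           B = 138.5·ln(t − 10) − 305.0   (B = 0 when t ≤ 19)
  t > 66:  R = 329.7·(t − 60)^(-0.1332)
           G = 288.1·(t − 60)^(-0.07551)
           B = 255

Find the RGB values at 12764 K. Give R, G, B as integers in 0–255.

R=188, G=210, B=255

t = 12764/100 = 127.64; the t > 66 branch applies.
R = 329.7·(127.64 − 60)^(-0.1332) = 329.7·67.64^(-0.1332) = 329.7·0.57045 = 188.077.
G = 288.1·(127.64 − 60)^(-0.07551) = 288.1·67.64^(-0.07551) = 288.1·0.72745 = 209.577.
B = 255 by definition for t > 66.
Rounded: (188, 210, 255).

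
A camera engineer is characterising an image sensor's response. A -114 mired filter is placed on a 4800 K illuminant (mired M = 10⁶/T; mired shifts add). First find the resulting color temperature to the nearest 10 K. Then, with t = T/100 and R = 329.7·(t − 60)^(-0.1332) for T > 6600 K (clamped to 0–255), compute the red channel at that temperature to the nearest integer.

198

M_in = 10⁶/4800 = 208.33; M_out = 208.33 + (-114) = 94.33.
T_out = 10⁶/94.33 = 10600.7 K → 10600 K; t = 106.
R = 329.7·(106 − 60)^(-0.1332) = 329.7·46^(-0.1332) = 329.7·0.60051 = 197.988.
Rounded: 198.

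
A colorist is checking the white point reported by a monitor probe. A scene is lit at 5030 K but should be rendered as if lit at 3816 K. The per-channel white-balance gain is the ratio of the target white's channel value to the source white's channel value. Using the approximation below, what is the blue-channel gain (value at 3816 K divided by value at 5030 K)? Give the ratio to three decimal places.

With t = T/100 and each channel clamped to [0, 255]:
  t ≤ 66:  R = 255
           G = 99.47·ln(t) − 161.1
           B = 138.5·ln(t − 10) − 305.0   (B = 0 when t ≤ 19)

At 5030 K (t = 50.3):
  B = 138.5·ln(50.3 − 10) − 305.0 = 138.5·ln 40.3 − 305.0 = 138.5·3.6964 − 305.0 = 206.945.
At 3816 K (t = 38.16):
  B = 138.5·ln(38.16 − 10) − 305.0 = 138.5·ln 28.16 − 305.0 = 138.5·3.3379 − 305.0 = 157.300.
Gain = 157.300 / 206.945 = 0.7601 → 0.760.

0.760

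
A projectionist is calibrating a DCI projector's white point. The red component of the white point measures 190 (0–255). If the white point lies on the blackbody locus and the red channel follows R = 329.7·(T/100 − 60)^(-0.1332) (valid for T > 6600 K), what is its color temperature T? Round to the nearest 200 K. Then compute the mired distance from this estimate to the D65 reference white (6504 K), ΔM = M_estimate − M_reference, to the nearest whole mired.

(t − 60)^(-0.1332) = 190/329.7 = 0.57628.
t − 60 = 0.57628^(1/-0.1332) = 0.57628^(-7.508) = 62.667, so t = 122.667.
T = 100·t = 12267 K → 12200 K to the nearest 200 K.
M_estimate = 10⁶/12200 = 81.97; M_reference = 10⁶/6504 = 153.75.
ΔM = 81.97 − 153.75 = -71.78 → -72 mireds.

-72 mireds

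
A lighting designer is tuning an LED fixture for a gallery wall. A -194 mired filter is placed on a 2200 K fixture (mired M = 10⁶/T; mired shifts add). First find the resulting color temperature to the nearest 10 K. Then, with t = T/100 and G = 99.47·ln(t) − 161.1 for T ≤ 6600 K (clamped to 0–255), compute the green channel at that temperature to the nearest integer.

202

M_in = 10⁶/2200 = 454.55; M_out = 454.55 + (-194) = 260.55.
T_out = 10⁶/260.55 = 3838.1 K → 3840 K; t = 38.4.
G = 99.47·ln 38.4 − 161.1 = 99.47·3.6481 − 161.1 = 201.772.
Rounded: 202.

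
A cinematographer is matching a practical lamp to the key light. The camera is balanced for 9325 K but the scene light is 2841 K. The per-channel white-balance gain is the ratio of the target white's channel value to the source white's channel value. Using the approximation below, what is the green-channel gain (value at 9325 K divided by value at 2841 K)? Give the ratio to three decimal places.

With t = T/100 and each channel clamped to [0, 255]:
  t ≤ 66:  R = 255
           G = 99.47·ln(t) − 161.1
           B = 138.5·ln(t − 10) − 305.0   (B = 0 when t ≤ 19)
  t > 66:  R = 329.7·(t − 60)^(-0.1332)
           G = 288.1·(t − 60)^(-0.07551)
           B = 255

At 2841 K (t = 28.41):
  G = 99.47·ln 28.41 − 161.1 = 99.47·3.3467 − 161.1 = 171.800.
At 9325 K (t = 93.25):
  G = 288.1·(93.25 − 60)^(-0.07551) = 288.1·33.25^(-0.07551) = 288.1·0.76752 = 221.122.
Gain = 221.122 / 171.800 = 1.2871 → 1.287.

1.287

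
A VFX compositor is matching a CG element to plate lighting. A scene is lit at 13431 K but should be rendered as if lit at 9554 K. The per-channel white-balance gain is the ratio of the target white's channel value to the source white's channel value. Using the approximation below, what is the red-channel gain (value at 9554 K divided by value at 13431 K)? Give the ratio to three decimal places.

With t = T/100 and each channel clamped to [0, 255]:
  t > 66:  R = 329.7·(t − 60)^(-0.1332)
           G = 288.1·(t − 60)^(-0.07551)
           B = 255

1.103

At 13431 K (t = 134.31):
  R = 329.7·(134.31 − 60)^(-0.1332) = 329.7·74.31^(-0.1332) = 329.7·0.56335 = 185.736.
At 9554 K (t = 95.54):
  R = 329.7·(95.54 − 60)^(-0.1332) = 329.7·35.54^(-0.1332) = 329.7·0.62150 = 204.910.
Gain = 204.910 / 185.736 = 1.1032 → 1.103.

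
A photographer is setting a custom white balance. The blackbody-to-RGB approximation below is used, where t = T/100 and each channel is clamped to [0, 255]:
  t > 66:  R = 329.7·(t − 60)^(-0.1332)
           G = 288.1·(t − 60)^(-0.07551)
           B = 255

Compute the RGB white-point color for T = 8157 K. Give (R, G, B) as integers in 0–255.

t = 8157/100 = 81.57; the t > 66 branch applies.
R = 329.7·(81.57 − 60)^(-0.1332) = 329.7·21.57^(-0.1332) = 329.7·0.66425 = 219.003.
G = 288.1·(81.57 − 60)^(-0.07551) = 288.1·21.57^(-0.07551) = 288.1·0.79301 = 228.467.
B = 255 by definition for t > 66.
Rounded: (219, 228, 255).

(219, 228, 255)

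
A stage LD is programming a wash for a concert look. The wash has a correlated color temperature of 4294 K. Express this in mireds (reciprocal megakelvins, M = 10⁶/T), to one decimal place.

M = 10⁶ / 4294 = 232.883 → 232.9 mireds.

232.9 mireds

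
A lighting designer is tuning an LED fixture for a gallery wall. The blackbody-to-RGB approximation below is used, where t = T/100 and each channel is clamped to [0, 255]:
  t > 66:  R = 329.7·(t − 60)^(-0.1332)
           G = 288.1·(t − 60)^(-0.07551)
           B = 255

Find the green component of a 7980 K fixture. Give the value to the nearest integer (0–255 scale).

t = 7980/100 = 79.8; the t > 66 branch applies.
G = 288.1·(79.8 − 60)^(-0.07551) = 288.1·19.8^(-0.07551) = 288.1·0.79816 = 229.949.
Rounded: 230.

230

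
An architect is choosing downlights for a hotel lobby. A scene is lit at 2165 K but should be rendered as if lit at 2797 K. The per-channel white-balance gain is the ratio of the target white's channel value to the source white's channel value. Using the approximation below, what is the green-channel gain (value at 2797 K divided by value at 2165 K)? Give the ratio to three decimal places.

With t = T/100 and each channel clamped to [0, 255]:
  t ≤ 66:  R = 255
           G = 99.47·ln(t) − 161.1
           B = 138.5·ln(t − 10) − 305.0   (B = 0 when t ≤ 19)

1.176

At 2165 K (t = 21.65):
  G = 99.47·ln 21.65 − 161.1 = 99.47·3.0750 − 161.1 = 144.771.
At 2797 K (t = 27.97):
  G = 99.47·ln 27.97 − 161.1 = 99.47·3.3311 − 161.1 = 170.248.
Gain = 170.248 / 144.771 = 1.1760 → 1.176.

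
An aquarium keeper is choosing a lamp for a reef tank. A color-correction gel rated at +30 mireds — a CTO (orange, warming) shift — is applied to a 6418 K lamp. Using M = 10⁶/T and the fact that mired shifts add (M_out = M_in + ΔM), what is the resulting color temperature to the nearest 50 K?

M_in = 10⁶/6418 = 155.81 mireds.
M_out = 155.81 + (+30) = 185.81 mireds.
T_out = 10⁶/185.81 = 5381.8 K → 5400 K.

5400 K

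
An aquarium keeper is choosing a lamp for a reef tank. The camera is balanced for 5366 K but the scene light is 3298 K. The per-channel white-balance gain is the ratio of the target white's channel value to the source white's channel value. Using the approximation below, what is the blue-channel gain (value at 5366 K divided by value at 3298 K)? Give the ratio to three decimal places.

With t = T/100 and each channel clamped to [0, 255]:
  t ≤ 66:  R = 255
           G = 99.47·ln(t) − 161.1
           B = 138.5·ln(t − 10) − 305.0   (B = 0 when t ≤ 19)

At 3298 K (t = 32.98):
  B = 138.5·ln(32.98 − 10) − 305.0 = 138.5·ln 22.98 − 305.0 = 138.5·3.1346 − 305.0 = 129.145.
At 5366 K (t = 53.66):
  B = 138.5·ln(53.66 − 10) − 305.0 = 138.5·ln 43.66 − 305.0 = 138.5·3.7764 − 305.0 = 218.036.
Gain = 218.036 / 129.145 = 1.6883 → 1.688.

1.688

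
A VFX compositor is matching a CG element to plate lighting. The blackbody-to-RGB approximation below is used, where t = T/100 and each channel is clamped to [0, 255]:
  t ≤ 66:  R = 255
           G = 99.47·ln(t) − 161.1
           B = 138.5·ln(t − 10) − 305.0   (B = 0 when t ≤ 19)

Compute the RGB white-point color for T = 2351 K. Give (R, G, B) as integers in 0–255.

t = 2351/100 = 23.51; the t ≤ 66 branch applies.
R = 255 by definition for t ≤ 66.
G = 99.47·ln 23.51 − 161.1 = 99.47·3.1574 − 161.1 = 152.969.
B = 138.5·ln(23.51 − 10) − 305.0 = 138.5·ln 13.51 − 305.0 = 138.5·2.6034 − 305.0 = 55.575.
Rounded: (255, 153, 56).

(255, 153, 56)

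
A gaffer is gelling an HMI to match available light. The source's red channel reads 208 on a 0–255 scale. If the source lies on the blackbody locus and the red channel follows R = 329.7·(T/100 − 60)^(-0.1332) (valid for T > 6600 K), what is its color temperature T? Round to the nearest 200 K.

9200 K

(t − 60)^(-0.1332) = 208/329.7 = 0.63088.
t − 60 = 0.63088^(1/-0.1332) = 0.63088^(-7.508) = 31.763, so t = 91.763.
T = 100·t = 9176 K → 9200 K to the nearest 200 K.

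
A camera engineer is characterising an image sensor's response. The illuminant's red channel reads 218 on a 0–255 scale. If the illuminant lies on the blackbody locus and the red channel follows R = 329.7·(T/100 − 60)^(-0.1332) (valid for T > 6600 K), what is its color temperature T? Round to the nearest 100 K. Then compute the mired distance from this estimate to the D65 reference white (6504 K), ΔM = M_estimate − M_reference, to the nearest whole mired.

-32 mireds

(t − 60)^(-0.1332) = 218/329.7 = 0.66121.
t − 60 = 0.66121^(1/-0.1332) = 0.66121^(-7.508) = 22.326, so t = 82.326.
T = 100·t = 8233 K → 8200 K to the nearest 100 K.
M_estimate = 10⁶/8200 = 121.95; M_reference = 10⁶/6504 = 153.75.
ΔM = 121.95 − 153.75 = -31.80 → -32 mireds.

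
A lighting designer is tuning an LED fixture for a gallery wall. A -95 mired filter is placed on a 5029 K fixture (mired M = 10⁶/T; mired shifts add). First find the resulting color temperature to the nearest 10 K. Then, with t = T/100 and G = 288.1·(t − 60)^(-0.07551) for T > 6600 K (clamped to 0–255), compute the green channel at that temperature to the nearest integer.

M_in = 10⁶/5029 = 198.85; M_out = 198.85 + (-95) = 103.85.
T_out = 10⁶/103.85 = 9629.6 K → 9630 K; t = 96.3.
G = 288.1·(96.3 − 60)^(-0.07551) = 288.1·36.3^(-0.07551) = 288.1·0.76245 = 219.662.
Rounded: 220.

220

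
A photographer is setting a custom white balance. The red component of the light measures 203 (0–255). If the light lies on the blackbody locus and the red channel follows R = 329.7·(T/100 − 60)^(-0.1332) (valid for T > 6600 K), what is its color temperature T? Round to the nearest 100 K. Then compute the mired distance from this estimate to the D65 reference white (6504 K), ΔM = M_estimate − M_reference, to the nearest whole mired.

-52 mireds

(t − 60)^(-0.1332) = 203/329.7 = 0.61571.
t − 60 = 0.61571^(1/-0.1332) = 0.61571^(-7.508) = 38.129, so t = 98.129.
T = 100·t = 9813 K → 9800 K to the nearest 100 K.
M_estimate = 10⁶/9800 = 102.04; M_reference = 10⁶/6504 = 153.75.
ΔM = 102.04 − 153.75 = -51.71 → -52 mireds.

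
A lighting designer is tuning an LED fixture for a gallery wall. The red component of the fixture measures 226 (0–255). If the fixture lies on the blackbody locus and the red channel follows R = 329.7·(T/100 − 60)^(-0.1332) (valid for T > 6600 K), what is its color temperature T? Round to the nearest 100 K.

7700 K

(t − 60)^(-0.1332) = 226/329.7 = 0.68547.
t − 60 = 0.68547^(1/-0.1332) = 0.68547^(-7.508) = 17.034, so t = 77.034.
T = 100·t = 7703 K → 7700 K to the nearest 100 K.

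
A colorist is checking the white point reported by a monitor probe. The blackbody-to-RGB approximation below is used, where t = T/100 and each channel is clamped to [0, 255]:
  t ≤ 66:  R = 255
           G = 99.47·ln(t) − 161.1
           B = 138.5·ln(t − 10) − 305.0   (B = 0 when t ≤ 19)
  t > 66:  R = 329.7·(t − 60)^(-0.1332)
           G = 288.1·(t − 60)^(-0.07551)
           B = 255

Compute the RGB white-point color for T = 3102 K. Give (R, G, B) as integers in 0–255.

t = 3102/100 = 31.02; the t ≤ 66 branch applies.
R = 255 by definition for t ≤ 66.
G = 99.47·ln 31.02 − 161.1 = 99.47·3.4346 − 161.1 = 180.543.
B = 138.5·ln(31.02 − 10) − 305.0 = 138.5·ln 21.02 − 305.0 = 138.5·3.0455 − 305.0 = 116.798.
Rounded: (255, 181, 117).

(255, 181, 117)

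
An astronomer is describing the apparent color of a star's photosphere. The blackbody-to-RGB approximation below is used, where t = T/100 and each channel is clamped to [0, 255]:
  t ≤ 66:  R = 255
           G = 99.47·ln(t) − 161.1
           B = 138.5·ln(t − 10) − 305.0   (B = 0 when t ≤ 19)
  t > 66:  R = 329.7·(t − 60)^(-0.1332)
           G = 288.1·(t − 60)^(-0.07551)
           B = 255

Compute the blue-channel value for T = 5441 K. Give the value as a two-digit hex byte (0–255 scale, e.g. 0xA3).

t = 5441/100 = 54.41; the t ≤ 66 branch applies.
B = 138.5·ln(54.41 − 10) − 305.0 = 138.5·ln 44.41 − 305.0 = 138.5·3.7935 − 305.0 = 220.395.
Rounded: 220; in hex, 0xDC.

0xDC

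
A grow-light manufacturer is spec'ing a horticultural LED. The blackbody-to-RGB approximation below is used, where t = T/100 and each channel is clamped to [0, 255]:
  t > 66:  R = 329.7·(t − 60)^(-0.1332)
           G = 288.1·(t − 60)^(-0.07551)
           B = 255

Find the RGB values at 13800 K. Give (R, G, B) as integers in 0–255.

t = 13800/100 = 138; the t > 66 branch applies.
R = 329.7·(138 − 60)^(-0.1332) = 329.7·78^(-0.1332) = 329.7·0.55972 = 184.541.
G = 288.1·(138 − 60)^(-0.07551) = 288.1·78^(-0.07551) = 288.1·0.71966 = 207.334.
B = 255 by definition for t > 66.
Rounded: (185, 207, 255).

(185, 207, 255)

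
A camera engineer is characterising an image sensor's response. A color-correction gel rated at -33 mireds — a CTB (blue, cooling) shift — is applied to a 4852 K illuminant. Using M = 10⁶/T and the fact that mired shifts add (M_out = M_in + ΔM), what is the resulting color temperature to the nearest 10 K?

5780 K

M_in = 10⁶/4852 = 206.10 mireds.
M_out = 206.10 + (-33) = 173.10 mireds.
T_out = 10⁶/173.10 = 5777.0 K → 5780 K.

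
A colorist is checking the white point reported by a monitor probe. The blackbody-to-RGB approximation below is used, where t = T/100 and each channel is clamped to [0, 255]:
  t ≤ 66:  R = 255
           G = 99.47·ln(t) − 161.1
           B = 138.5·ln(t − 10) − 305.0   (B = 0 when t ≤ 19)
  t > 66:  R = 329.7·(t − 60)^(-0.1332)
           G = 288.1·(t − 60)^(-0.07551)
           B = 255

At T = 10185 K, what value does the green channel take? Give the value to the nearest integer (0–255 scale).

217

t = 10185/100 = 101.85; the t > 66 branch applies.
G = 288.1·(101.85 − 60)^(-0.07551) = 288.1·41.85^(-0.07551) = 288.1·0.75430 = 217.315.
Rounded: 217.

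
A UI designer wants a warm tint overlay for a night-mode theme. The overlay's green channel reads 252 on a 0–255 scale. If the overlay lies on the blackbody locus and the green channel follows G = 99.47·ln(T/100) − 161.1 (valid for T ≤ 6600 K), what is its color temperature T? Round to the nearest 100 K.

ln t = (252 + 161.1) / 99.47 = 4.1530.
t = e^4.1530 = 63.625.
T = 100·t = 6363 K → 6400 K to the nearest 100 K.

6400 K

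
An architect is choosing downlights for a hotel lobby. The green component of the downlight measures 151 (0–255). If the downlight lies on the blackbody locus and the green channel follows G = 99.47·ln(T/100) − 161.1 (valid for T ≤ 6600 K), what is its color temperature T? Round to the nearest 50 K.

ln t = (151 + 161.1) / 99.47 = 3.1376.
t = e^3.1376 = 23.049.
T = 100·t = 2305 K → 2300 K to the nearest 50 K.

2300 K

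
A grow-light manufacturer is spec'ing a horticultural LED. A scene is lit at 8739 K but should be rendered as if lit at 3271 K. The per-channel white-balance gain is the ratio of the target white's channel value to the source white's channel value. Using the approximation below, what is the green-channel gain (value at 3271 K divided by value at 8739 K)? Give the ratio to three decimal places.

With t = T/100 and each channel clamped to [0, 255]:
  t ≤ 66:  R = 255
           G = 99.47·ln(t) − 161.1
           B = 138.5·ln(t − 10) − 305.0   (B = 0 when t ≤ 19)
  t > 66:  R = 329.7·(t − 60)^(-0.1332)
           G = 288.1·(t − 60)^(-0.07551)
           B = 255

At 8739 K (t = 87.39):
  G = 288.1·(87.39 − 60)^(-0.07551) = 288.1·27.39^(-0.07551) = 288.1·0.77884 = 224.383.
At 3271 K (t = 32.71):
  G = 99.47·ln 32.71 − 161.1 = 99.47·3.4877 − 161.1 = 185.820.
Gain = 185.820 / 224.383 = 0.8281 → 0.828.

0.828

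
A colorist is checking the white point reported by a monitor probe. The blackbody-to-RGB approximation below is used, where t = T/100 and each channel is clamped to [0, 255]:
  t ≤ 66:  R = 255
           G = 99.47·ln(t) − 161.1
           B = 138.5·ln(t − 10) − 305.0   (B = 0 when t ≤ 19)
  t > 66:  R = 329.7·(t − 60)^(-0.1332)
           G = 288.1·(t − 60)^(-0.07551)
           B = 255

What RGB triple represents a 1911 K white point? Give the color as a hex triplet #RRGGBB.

#FF8401

t = 1911/100 = 19.11; the t ≤ 66 branch applies.
R = 255 by definition for t ≤ 66.
G = 99.47·ln 19.11 − 161.1 = 99.47·2.9502 − 161.1 = 132.358.
B = 138.5·ln(19.11 − 10) − 305.0 = 138.5·ln 9.11 − 305.0 = 138.5·2.2094 − 305.0 = 0.998.
Rounded: (255, 132, 1).
In hex: #FF8401.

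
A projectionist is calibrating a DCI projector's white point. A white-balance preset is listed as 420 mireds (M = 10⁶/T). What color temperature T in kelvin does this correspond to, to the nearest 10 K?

T = 10⁶ / 420 = 2380.95 K → 2380 K.

2380 K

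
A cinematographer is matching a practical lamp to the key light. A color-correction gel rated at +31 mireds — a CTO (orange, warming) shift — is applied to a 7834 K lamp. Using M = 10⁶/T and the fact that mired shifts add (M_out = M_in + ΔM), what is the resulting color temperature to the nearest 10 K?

6300 K

M_in = 10⁶/7834 = 127.65 mireds.
M_out = 127.65 + (+31) = 158.65 mireds.
T_out = 10⁶/158.65 = 6303.2 K → 6300 K.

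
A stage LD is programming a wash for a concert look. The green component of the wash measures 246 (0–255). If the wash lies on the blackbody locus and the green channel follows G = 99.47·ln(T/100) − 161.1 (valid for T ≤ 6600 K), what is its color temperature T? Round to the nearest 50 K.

6000 K

ln t = (246 + 161.1) / 99.47 = 4.0927.
t = e^4.0927 = 59.901.
T = 100·t = 5990 K → 6000 K to the nearest 50 K.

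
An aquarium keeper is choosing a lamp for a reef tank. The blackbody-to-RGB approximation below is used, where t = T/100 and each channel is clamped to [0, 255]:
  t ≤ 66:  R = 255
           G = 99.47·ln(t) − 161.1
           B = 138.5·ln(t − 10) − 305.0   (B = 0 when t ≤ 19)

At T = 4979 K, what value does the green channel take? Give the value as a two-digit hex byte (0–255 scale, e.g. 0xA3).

0xE4

t = 4979/100 = 49.79; the t ≤ 66 branch applies.
G = 99.47·ln 49.79 − 161.1 = 99.47·3.9078 − 161.1 = 227.610.
Rounded: 228; in hex, 0xE4.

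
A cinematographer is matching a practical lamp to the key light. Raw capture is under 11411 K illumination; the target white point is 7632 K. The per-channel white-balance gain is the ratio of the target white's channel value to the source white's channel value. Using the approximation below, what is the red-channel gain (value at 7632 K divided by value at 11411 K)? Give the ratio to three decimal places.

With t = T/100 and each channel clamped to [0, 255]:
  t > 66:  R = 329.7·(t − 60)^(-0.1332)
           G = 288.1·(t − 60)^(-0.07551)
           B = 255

At 11411 K (t = 114.11):
  R = 329.7·(114.11 − 60)^(-0.1332) = 329.7·54.11^(-0.1332) = 329.7·0.58766 = 193.752.
At 7632 K (t = 76.32):
  R = 329.7·(76.32 − 60)^(-0.1332) = 329.7·16.32^(-0.1332) = 329.7·0.68939 = 227.292.
Gain = 227.292 / 193.752 = 1.1731 → 1.173.

1.173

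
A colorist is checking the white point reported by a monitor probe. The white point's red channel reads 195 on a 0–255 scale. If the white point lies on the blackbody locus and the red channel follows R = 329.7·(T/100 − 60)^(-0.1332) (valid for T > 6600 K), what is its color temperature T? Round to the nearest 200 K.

11200 K

(t − 60)^(-0.1332) = 195/329.7 = 0.59145.
t − 60 = 0.59145^(1/-0.1332) = 0.59145^(-7.508) = 51.564, so t = 111.564.
T = 100·t = 11156 K → 11200 K to the nearest 200 K.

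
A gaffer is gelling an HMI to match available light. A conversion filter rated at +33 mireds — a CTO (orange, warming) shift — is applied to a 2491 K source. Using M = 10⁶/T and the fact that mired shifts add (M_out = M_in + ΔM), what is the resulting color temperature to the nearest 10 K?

2300 K

M_in = 10⁶/2491 = 401.45 mireds.
M_out = 401.45 + (+33) = 434.45 mireds.
T_out = 10⁶/434.45 = 2301.8 K → 2300 K.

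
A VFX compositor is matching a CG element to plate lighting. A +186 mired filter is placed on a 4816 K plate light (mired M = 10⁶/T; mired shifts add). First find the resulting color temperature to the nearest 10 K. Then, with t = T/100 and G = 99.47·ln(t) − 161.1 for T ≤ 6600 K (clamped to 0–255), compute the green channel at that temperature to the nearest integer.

M_in = 10⁶/4816 = 207.64; M_out = 207.64 + (+186) = 393.64.
T_out = 10⁶/393.64 = 2540.4 K → 2540 K; t = 25.4.
G = 99.47·ln 25.4 − 161.1 = 99.47·3.2347 − 161.1 = 160.661.
Rounded: 161.

161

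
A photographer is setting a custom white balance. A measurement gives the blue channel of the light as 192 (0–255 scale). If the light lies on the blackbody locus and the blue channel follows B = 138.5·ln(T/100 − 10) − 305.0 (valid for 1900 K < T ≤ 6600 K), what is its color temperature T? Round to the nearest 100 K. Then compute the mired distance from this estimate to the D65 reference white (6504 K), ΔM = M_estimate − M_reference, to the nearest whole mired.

ln(t − 10) = (192 + 305.0) / 138.5 = 3.5884.
t − 10 = e^3.5884 = 36.178, so t = 46.178.
T = 100·t = 4618 K → 4600 K to the nearest 100 K.
M_estimate = 10⁶/4600 = 217.39; M_reference = 10⁶/6504 = 153.75.
ΔM = 217.39 − 153.75 = 63.64 → +64 mireds.

+64 mireds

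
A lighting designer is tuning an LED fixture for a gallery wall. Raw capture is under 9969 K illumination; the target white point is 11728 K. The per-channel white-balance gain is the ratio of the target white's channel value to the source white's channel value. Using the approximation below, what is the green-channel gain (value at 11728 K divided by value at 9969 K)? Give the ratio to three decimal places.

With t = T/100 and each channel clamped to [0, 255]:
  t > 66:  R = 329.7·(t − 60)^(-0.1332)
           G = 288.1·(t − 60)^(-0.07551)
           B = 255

At 9969 K (t = 99.69):
  G = 288.1·(99.69 − 60)^(-0.07551) = 288.1·39.69^(-0.07551) = 288.1·0.75733 = 218.186.
At 11728 K (t = 117.28):
  G = 288.1·(117.28 − 60)^(-0.07551) = 288.1·57.28^(-0.07551) = 288.1·0.73664 = 212.225.
Gain = 212.225 / 218.186 = 0.9727 → 0.973.

0.973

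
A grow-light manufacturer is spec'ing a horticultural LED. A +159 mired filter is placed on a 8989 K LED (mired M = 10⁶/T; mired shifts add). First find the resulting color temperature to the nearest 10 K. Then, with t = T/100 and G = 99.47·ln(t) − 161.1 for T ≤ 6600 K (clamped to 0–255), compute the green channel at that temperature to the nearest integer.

M_in = 10⁶/8989 = 111.25; M_out = 111.25 + (+159) = 270.25.
T_out = 10⁶/270.25 = 3700.3 K → 3700 K; t = 37.
G = 99.47·ln 37 − 161.1 = 99.47·3.6109 − 161.1 = 198.078.
Rounded: 198.

198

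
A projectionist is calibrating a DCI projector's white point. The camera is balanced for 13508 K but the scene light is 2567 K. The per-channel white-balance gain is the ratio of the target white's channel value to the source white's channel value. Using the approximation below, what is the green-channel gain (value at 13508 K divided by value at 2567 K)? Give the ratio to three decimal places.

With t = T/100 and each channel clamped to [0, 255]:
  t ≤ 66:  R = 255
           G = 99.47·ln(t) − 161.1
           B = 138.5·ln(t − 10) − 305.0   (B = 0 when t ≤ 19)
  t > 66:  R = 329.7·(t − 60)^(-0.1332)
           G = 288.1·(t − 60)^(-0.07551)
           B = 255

At 2567 K (t = 25.67):
  G = 99.47·ln 25.67 − 161.1 = 99.47·3.2453 − 161.1 = 161.712.
At 13508 K (t = 135.08):
  G = 288.1·(135.08 − 60)^(-0.07551) = 288.1·75.08^(-0.07551) = 288.1·0.72174 = 207.933.
Gain = 207.933 / 161.712 = 1.2858 → 1.286.

1.286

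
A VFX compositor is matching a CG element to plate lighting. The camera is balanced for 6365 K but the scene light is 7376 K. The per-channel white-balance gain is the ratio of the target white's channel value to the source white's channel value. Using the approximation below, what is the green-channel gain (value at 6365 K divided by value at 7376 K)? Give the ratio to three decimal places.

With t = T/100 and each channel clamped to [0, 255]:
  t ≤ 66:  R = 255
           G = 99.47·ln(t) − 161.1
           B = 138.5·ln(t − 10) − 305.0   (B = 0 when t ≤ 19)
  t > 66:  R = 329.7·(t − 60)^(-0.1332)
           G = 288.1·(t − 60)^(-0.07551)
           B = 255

At 7376 K (t = 73.76):
  G = 288.1·(73.76 − 60)^(-0.07551) = 288.1·13.76^(-0.07551) = 288.1·0.82039 = 236.356.
At 6365 K (t = 63.65):
  G = 99.47·ln 63.65 − 161.1 = 99.47·4.1534 − 161.1 = 252.039.
Gain = 252.039 / 236.356 = 1.0664 → 1.066.

1.066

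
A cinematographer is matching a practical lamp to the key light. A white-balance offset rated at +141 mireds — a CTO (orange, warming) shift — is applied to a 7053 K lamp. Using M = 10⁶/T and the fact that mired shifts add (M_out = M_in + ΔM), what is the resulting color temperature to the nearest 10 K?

M_in = 10⁶/7053 = 141.78 mireds.
M_out = 141.78 + (+141) = 282.78 mireds.
T_out = 10⁶/282.78 = 3536.3 K → 3540 K.

3540 K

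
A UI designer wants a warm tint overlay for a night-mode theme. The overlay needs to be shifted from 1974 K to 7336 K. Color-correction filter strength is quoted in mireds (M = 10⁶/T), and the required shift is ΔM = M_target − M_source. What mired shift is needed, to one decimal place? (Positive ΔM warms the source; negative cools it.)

-370.3 mireds

M_source = 10⁶/1974 = 506.586; M_target = 10⁶/7336 = 136.314.
ΔM = 136.314 − 506.586 = -370.272 → -370.3 mireds, a cooling shift.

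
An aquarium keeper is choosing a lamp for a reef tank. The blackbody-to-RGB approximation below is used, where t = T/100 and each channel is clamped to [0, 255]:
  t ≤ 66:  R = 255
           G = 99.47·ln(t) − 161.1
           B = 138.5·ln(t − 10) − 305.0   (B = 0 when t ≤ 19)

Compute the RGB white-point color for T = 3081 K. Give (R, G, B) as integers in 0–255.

t = 3081/100 = 30.81; the t ≤ 66 branch applies.
R = 255 by definition for t ≤ 66.
G = 99.47·ln 30.81 − 161.1 = 99.47·3.4278 − 161.1 = 179.867.
B = 138.5·ln(30.81 − 10) − 305.0 = 138.5·ln 20.81 − 305.0 = 138.5·3.0354 − 305.0 = 115.408.
Rounded: (255, 180, 115).

(255, 180, 115)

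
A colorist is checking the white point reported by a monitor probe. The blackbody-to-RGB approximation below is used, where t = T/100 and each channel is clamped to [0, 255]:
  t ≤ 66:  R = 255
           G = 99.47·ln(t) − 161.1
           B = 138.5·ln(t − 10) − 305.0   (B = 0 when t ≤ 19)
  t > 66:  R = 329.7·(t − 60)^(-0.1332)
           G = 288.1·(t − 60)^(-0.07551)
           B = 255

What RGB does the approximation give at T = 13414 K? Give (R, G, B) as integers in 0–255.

(186, 208, 255)

t = 13414/100 = 134.14; the t > 66 branch applies.
R = 329.7·(134.14 − 60)^(-0.1332) = 329.7·74.14^(-0.1332) = 329.7·0.56352 = 185.792.
G = 288.1·(134.14 − 60)^(-0.07551) = 288.1·74.14^(-0.07551) = 288.1·0.72242 = 208.130.
B = 255 by definition for t > 66.
Rounded: (186, 208, 255).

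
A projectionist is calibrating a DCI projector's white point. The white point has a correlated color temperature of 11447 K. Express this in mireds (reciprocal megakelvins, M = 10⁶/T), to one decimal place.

87.4 mireds

M = 10⁶ / 11447 = 87.359 → 87.4 mireds.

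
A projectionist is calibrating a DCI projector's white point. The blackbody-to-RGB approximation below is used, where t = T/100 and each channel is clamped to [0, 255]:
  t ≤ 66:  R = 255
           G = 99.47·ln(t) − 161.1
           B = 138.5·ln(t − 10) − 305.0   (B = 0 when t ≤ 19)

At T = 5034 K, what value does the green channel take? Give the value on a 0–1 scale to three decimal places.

0.897

t = 5034/100 = 50.34; the t ≤ 66 branch applies.
G = 99.47·ln 50.34 − 161.1 = 99.47·3.9188 − 161.1 = 228.703.
On a 0–1 scale: 228.703/255 = 0.8969 → 0.897.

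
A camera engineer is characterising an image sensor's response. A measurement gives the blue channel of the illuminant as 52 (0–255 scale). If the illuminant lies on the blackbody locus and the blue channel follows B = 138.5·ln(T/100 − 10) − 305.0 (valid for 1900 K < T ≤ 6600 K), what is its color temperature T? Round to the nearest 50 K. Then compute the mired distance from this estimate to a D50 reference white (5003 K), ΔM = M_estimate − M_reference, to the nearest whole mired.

ln(t − 10) = (52 + 305.0) / 138.5 = 2.5776.
t − 10 = e^2.5776 = 13.166, so t = 23.166.
T = 100·t = 2317 K → 2300 K to the nearest 50 K.
M_estimate = 10⁶/2300 = 434.78; M_reference = 10⁶/5003 = 199.88.
ΔM = 434.78 − 199.88 = 234.90 → +235 mireds.

+235 mireds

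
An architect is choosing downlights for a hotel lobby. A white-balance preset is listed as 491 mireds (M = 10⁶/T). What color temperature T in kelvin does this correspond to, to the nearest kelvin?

2037 K

T = 10⁶ / 491 = 2036.66 K → 2037 K.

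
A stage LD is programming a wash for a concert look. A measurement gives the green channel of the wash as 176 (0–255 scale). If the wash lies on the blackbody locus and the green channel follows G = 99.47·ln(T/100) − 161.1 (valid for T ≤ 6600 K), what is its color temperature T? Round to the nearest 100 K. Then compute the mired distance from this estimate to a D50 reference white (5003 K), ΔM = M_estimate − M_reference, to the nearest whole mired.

+133 mireds

ln t = (176 + 161.1) / 99.47 = 3.3890.
t = e^3.3890 = 29.635.
T = 100·t = 2964 K → 3000 K to the nearest 100 K.
M_estimate = 10⁶/3000 = 333.33; M_reference = 10⁶/5003 = 199.88.
ΔM = 333.33 − 199.88 = 133.45 → +133 mireds.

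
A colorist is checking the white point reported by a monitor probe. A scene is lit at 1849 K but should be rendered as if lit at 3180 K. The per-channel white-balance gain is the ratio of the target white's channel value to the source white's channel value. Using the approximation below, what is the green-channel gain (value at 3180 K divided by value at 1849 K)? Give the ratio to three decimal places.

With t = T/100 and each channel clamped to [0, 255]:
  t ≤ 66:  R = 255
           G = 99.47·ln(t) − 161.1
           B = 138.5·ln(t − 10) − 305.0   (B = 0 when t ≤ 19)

1.418

At 1849 K (t = 18.49):
  G = 99.47·ln 18.49 − 161.1 = 99.47·2.9172 − 161.1 = 129.077.
At 3180 K (t = 31.8):
  G = 99.47·ln 31.8 − 161.1 = 99.47·3.4595 − 161.1 = 183.013.
Gain = 183.013 / 129.077 = 1.4179 → 1.418.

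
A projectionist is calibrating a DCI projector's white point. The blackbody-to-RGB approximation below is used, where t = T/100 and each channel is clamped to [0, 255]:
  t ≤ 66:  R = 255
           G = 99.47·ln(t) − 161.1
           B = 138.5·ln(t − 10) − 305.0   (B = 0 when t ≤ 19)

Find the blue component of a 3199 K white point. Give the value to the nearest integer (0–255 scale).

t = 3199/100 = 31.99; the t ≤ 66 branch applies.
B = 138.5·ln(31.99 − 10) − 305.0 = 138.5·ln 21.99 − 305.0 = 138.5·3.0906 − 305.0 = 123.046.
Rounded: 123.

123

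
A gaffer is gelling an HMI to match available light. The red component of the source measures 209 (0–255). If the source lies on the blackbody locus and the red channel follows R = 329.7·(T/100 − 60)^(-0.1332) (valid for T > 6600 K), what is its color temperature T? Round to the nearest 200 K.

(t − 60)^(-0.1332) = 209/329.7 = 0.63391.
t − 60 = 0.63391^(1/-0.1332) = 0.63391^(-7.508) = 30.639, so t = 90.639.
T = 100·t = 9064 K → 9000 K to the nearest 200 K.

9000 K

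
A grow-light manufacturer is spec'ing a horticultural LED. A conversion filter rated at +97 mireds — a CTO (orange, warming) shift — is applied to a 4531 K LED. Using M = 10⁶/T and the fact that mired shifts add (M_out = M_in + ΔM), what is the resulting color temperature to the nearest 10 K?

3150 K

M_in = 10⁶/4531 = 220.70 mireds.
M_out = 220.70 + (+97) = 317.70 mireds.
T_out = 10⁶/317.70 = 3147.6 K → 3150 K.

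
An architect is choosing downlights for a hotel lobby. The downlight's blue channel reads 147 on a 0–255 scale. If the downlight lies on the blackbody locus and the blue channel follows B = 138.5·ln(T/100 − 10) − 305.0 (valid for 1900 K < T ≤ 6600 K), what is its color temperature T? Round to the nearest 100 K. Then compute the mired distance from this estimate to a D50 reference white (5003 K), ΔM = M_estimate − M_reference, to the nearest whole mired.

ln(t − 10) = (147 + 305.0) / 138.5 = 3.2635.
t − 10 = e^3.2635 = 26.142, so t = 36.142.
T = 100·t = 3614 K → 3600 K to the nearest 100 K.
M_estimate = 10⁶/3600 = 277.78; M_reference = 10⁶/5003 = 199.88.
ΔM = 277.78 − 199.88 = 77.90 → +78 mireds.

+78 mireds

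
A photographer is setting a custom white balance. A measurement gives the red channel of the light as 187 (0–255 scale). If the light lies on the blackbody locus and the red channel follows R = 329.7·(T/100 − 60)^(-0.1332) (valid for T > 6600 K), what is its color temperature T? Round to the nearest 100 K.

13100 K

(t − 60)^(-0.1332) = 187/329.7 = 0.56718.
t − 60 = 0.56718^(1/-0.1332) = 0.56718^(-7.508) = 70.620, so t = 130.620.
T = 100·t = 13062 K → 13100 K to the nearest 100 K.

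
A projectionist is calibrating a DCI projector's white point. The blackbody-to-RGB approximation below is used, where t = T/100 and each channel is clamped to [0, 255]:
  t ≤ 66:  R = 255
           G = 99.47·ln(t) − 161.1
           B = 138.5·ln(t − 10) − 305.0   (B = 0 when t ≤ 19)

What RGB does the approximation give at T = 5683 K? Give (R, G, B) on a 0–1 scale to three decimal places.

(1.000, 0.944, 0.893)

t = 5683/100 = 56.83; the t ≤ 66 branch applies.
R = 255 by definition for t ≤ 66.
G = 99.47·ln 56.83 − 161.1 = 99.47·4.0401 − 161.1 = 240.765.
B = 138.5·ln(56.83 − 10) − 305.0 = 138.5·ln 46.83 − 305.0 = 138.5·3.8465 − 305.0 = 227.744.
Dividing each by 255: (1.0000, 0.9442, 0.8931) → (1.000, 0.944, 0.893).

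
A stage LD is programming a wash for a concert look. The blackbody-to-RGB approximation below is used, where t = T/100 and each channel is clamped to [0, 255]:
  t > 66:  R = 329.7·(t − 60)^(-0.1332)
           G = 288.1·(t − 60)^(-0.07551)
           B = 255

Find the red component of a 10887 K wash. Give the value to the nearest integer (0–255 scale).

196

t = 10887/100 = 108.87; the t > 66 branch applies.
R = 329.7·(108.87 − 60)^(-0.1332) = 329.7·48.87^(-0.1332) = 329.7·0.59569 = 196.399.
Rounded: 196.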